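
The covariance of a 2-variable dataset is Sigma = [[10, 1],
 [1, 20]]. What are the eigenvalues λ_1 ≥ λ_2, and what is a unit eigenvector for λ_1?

Step 1 — characteristic polynomial of 2×2 Sigma:
  det(Sigma - λI) = λ² - trace · λ + det = 0.
  trace = 10 + 20 = 30, det = 10·20 - (1)² = 199.
Step 2 — discriminant:
  Δ = trace² - 4·det = 900 - 796 = 104.
Step 3 — eigenvalues:
  λ = (trace ± √Δ)/2 = (30 ± 10.198)/2,
  λ_1 = 20.099,  λ_2 = 9.901.

Step 4 — unit eigenvector for λ_1: solve (Sigma - λ_1 I)v = 0. First row:
  (10 - 20.099)·v_x + (1)·v_y = 0, i.e. (-10.099)·v_x + (1)·v_y = 0,
  so v ∝ (b, λ_1 - a) = (1, 10.099) = u.
  ||u|| = √((1)² + (10.099)²) = √(102.9902) ≈ 10.1484,
  v_1 = u/||u|| ≈ (0.0985, 0.9951) (||v_1|| = 1).

λ_1 = 20.099,  λ_2 = 9.901;  v_1 ≈ (0.0985, 0.9951)


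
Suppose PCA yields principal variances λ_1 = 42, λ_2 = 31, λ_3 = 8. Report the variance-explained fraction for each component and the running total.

Step 1 — total variance = trace(Sigma) = Σ λ_i = 42 + 31 + 8 = 81.

Step 2 — fraction explained by component i = λ_i / Σ λ:
  PC1: 42/81 = 0.5185
  PC2: 31/81 = 0.3827
  PC3: 8/81 = 0.0988

Step 3 — cumulative fraction after k components = (λ_1 + ... + λ_k) / Σ λ:
  k = 1: 42/81 = 0.5185
  k = 2: (42 + 31)/81 = 73/81 = 0.9012
  k = 3: (42 + 31 + 8)/81 = 81/81 = 1

Summary (fraction, with percent):

explained: PC1 0.5185 (51.85%), PC2 0.3827 (38.27%), PC3 0.0988 (9.88%);  cumulative: 0.5185, 0.9012, 1


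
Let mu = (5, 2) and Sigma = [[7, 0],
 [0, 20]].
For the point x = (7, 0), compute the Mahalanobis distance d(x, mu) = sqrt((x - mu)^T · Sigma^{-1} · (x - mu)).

Step 1 — centre the observation: (x - mu) = (2, -2).

Step 2 — invert Sigma. det(Sigma) = 7·20 - (0)² = 140.
  Sigma^{-1} = (1/det) · [[d, -b], [-b, a]] = [[0.1429, 0],
 [0, 0.05]].

Step 3 — form the quadratic (x - mu)^T · Sigma^{-1} · (x - mu):
  Sigma^{-1} · (x - mu) = (0.2857, -0.1).
  (x - mu)^T · [Sigma^{-1} · (x - mu)] = (2)·(0.2857) + (-2)·(-0.1) = 0.7714.

Step 4 — take square root: d = √(0.7714) ≈ 0.8783.

d(x, mu) = √(0.7714) ≈ 0.8783


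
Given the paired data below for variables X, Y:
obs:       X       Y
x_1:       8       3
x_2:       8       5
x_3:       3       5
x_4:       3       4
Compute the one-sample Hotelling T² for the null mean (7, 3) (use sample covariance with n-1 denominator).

Step 1 — sample mean vector:
  mean(X) = (8 + 8 + 3 + 3) / 4 = 22/4 = 5.5
  mean(Y) = (3 + 5 + 5 + 4) / 4 = 17/4 = 4.25
  x̄ = (5.5, 4.25),  deviation x̄ - mu_0 = (5.5, 4.25) - (7, 3) = (-1.5, 1.25).

Step 2 — sample covariance matrix, S[i,j] = (1/(n-1)) · Σ_k (x_{k,i} - mean_i) · (x_{k,j} - mean_j), divisor n-1 = 3:
  S[X,X] = ((2.5)·(2.5) + (2.5)·(2.5) + (-2.5)·(-2.5) + (-2.5)·(-2.5)) / 3 = 25/3 = 8.3333
  S[X,Y] = ((2.5)·(-1.25) + (2.5)·(0.75) + (-2.5)·(0.75) + (-2.5)·(-0.25)) / 3 = -2.5/3 = -0.8333
  S[Y,Y] = ((-1.25)·(-1.25) + (0.75)·(0.75) + (0.75)·(0.75) + (-0.25)·(-0.25)) / 3 = 2.75/3 = 0.9167
  S = [[8.3333, -0.8333],
 [-0.8333, 0.9167]].

Step 3 — invert S. det(S) = 8.3333·0.9167 - (-0.8333)² = 6.9444.
  S^{-1} = (1/det) · [[d, -b], [-b, a]] = [[0.132, 0.12],
 [0.12, 1.2]].

Step 4 — quadratic form (x̄ - mu_0)^T · S^{-1} · (x̄ - mu_0):
  S^{-1} · (x̄ - mu_0) = (-0.048, 1.32),
  (x̄ - mu_0)^T · [...] = (-1.5)·(-0.048) + (1.25)·(1.32) = 1.722.

Step 5 — scale by n: T² = 4 · 1.722 = 6.888.

T² ≈ 6.888


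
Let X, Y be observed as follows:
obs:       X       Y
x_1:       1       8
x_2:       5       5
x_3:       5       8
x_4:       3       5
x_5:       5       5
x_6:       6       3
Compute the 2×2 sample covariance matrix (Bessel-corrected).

Step 1 — column means:
  mean(X) = (1 + 5 + 5 + 3 + 5 + 6) / 6 = 25/6 = 4.1667
  mean(Y) = (8 + 5 + 8 + 5 + 5 + 3) / 6 = 34/6 = 5.6667

Step 2 — sample covariance S[i,j] = (1/(n-1)) · Σ_k (x_{k,i} - mean_i) · (x_{k,j} - mean_j), with n-1 = 5.
  S[X,X] = ((-3.1667)·(-3.1667) + (0.8333)·(0.8333) + (0.8333)·(0.8333) + (-1.1667)·(-1.1667) + (0.8333)·(0.8333) + (1.8333)·(1.8333)) / 5 = 16.8333/5 = 3.3667
  S[X,Y] = ((-3.1667)·(2.3333) + (0.8333)·(-0.6667) + (0.8333)·(2.3333) + (-1.1667)·(-0.6667) + (0.8333)·(-0.6667) + (1.8333)·(-2.6667)) / 5 = -10.6667/5 = -2.1333
  S[Y,Y] = ((2.3333)·(2.3333) + (-0.6667)·(-0.6667) + (2.3333)·(2.3333) + (-0.6667)·(-0.6667) + (-0.6667)·(-0.6667) + (-2.6667)·(-2.6667)) / 5 = 19.3333/5 = 3.8667

S is symmetric (S[j,i] = S[i,j]). Assembling:

S = [[3.3667, -2.1333],
 [-2.1333, 3.8667]]


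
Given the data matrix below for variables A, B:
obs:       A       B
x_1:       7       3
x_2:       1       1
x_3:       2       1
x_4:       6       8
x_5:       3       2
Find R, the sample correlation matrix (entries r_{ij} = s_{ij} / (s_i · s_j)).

Step 1 — column means:
  mean(A) = (7 + 1 + 2 + 6 + 3) / 5 = 19/5 = 3.8
  mean(B) = (3 + 1 + 1 + 8 + 2) / 5 = 15/5 = 3

Step 2 — sample variances and covariances s[i,j] = (1/(n-1)) · Σ_k (x_{k,i} - mean_i) · (x_{k,j} - mean_j), with n-1 = 4:
  s[A,A] = ((3.2)·(3.2) + (-2.8)·(-2.8) + (-1.8)·(-1.8) + (2.2)·(2.2) + (-0.8)·(-0.8)) / 4 = 26.8/4 = 6.7
  s[A,B] = ((3.2)·(0) + (-2.8)·(-2) + (-1.8)·(-2) + (2.2)·(5) + (-0.8)·(-1)) / 4 = 21/4 = 5.25
  s[B,B] = ((0)·(0) + (-2)·(-2) + (-2)·(-2) + (5)·(5) + (-1)·(-1)) / 4 = 34/4 = 8.5
  Sample standard deviations s_i = √(s[i,i]):
  s(A) = √(6.7) = 2.5884
  s(B) = √(8.5) = 2.9155

Step 3 — r_{ij} = s_{ij} / (s_i · s_j):
  r[A,A] = 1 (diagonal).
  r[A,B] = 5.25 / (2.5884 · 2.9155) = 5.25 / 7.5465 = 0.6957
  r[B,B] = 1 (diagonal).

R is symmetric with unit diagonal. Assembling:

R = [[1, 0.6957],
 [0.6957, 1]]


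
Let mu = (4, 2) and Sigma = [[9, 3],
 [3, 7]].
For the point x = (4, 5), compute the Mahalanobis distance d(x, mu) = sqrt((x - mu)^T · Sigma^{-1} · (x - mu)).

Step 1 — centre the observation: (x - mu) = (0, 3).

Step 2 — invert Sigma. det(Sigma) = 9·7 - (3)² = 54.
  Sigma^{-1} = (1/det) · [[d, -b], [-b, a]] = [[0.1296, -0.0556],
 [-0.0556, 0.1667]].

Step 3 — form the quadratic (x - mu)^T · Sigma^{-1} · (x - mu):
  Sigma^{-1} · (x - mu) = (-0.1667, 0.5).
  (x - mu)^T · [Sigma^{-1} · (x - mu)] = (0)·(-0.1667) + (3)·(0.5) = 1.5.

Step 4 — take square root: d = √(1.5) ≈ 1.2247.

d(x, mu) = √(1.5) ≈ 1.2247


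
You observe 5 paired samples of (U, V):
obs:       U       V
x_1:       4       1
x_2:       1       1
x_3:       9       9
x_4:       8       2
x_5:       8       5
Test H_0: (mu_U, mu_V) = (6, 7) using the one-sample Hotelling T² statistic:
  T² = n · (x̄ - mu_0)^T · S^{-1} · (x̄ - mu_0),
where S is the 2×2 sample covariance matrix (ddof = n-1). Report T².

Step 1 — sample mean vector:
  mean(U) = (4 + 1 + 9 + 8 + 8) / 5 = 30/5 = 6
  mean(V) = (1 + 1 + 9 + 2 + 5) / 5 = 18/5 = 3.6
  x̄ = (6, 3.6),  deviation x̄ - mu_0 = (6, 3.6) - (6, 7) = (0, -3.4).

Step 2 — sample covariance matrix, S[i,j] = (1/(n-1)) · Σ_k (x_{k,i} - mean_i) · (x_{k,j} - mean_j), divisor n-1 = 4:
  S[U,U] = ((-2)·(-2) + (-5)·(-5) + (3)·(3) + (2)·(2) + (2)·(2)) / 4 = 46/4 = 11.5
  S[U,V] = ((-2)·(-2.6) + (-5)·(-2.6) + (3)·(5.4) + (2)·(-1.6) + (2)·(1.4)) / 4 = 34/4 = 8.5
  S[V,V] = ((-2.6)·(-2.6) + (-2.6)·(-2.6) + (5.4)·(5.4) + (-1.6)·(-1.6) + (1.4)·(1.4)) / 4 = 47.2/4 = 11.8
  S = [[11.5, 8.5],
 [8.5, 11.8]].

Step 3 — invert S. det(S) = 11.5·11.8 - (8.5)² = 63.45.
  S^{-1} = (1/det) · [[d, -b], [-b, a]] = [[0.186, -0.134],
 [-0.134, 0.1812]].

Step 4 — quadratic form (x̄ - mu_0)^T · S^{-1} · (x̄ - mu_0):
  S^{-1} · (x̄ - mu_0) = (0.4555, -0.6162),
  (x̄ - mu_0)^T · [...] = (0)·(0.4555) + (-3.4)·(-0.6162) = 2.0952.

Step 5 — scale by n: T² = 5 · 2.0952 = 10.476.

T² ≈ 10.476


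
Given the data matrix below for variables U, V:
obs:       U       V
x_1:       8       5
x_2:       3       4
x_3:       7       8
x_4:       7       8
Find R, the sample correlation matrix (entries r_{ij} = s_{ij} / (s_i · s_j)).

Step 1 — column means:
  mean(U) = (8 + 3 + 7 + 7) / 4 = 25/4 = 6.25
  mean(V) = (5 + 4 + 8 + 8) / 4 = 25/4 = 6.25

Step 2 — sample variances and covariances s[i,j] = (1/(n-1)) · Σ_k (x_{k,i} - mean_i) · (x_{k,j} - mean_j), with n-1 = 3:
  s[U,U] = ((1.75)·(1.75) + (-3.25)·(-3.25) + (0.75)·(0.75) + (0.75)·(0.75)) / 3 = 14.75/3 = 4.9167
  s[U,V] = ((1.75)·(-1.25) + (-3.25)·(-2.25) + (0.75)·(1.75) + (0.75)·(1.75)) / 3 = 7.75/3 = 2.5833
  s[V,V] = ((-1.25)·(-1.25) + (-2.25)·(-2.25) + (1.75)·(1.75) + (1.75)·(1.75)) / 3 = 12.75/3 = 4.25
  Sample standard deviations s_i = √(s[i,i]):
  s(U) = √(4.9167) = 2.2174
  s(V) = √(4.25) = 2.0616

Step 3 — r_{ij} = s_{ij} / (s_i · s_j):
  r[U,U] = 1 (diagonal).
  r[U,V] = 2.5833 / (2.2174 · 2.0616) = 2.5833 / 4.5712 = 0.5651
  r[V,V] = 1 (diagonal).

R is symmetric with unit diagonal. Assembling:

R = [[1, 0.5651],
 [0.5651, 1]]


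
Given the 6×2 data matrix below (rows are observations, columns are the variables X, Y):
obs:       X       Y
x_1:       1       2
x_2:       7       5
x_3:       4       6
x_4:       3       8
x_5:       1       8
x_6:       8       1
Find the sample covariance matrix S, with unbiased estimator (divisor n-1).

Step 1 — column means:
  mean(X) = (1 + 7 + 4 + 3 + 1 + 8) / 6 = 24/6 = 4
  mean(Y) = (2 + 5 + 6 + 8 + 8 + 1) / 6 = 30/6 = 5

Step 2 — sample covariance S[i,j] = (1/(n-1)) · Σ_k (x_{k,i} - mean_i) · (x_{k,j} - mean_j), with n-1 = 5.
  S[X,X] = ((-3)·(-3) + (3)·(3) + (0)·(0) + (-1)·(-1) + (-3)·(-3) + (4)·(4)) / 5 = 44/5 = 8.8
  S[X,Y] = ((-3)·(-3) + (3)·(0) + (0)·(1) + (-1)·(3) + (-3)·(3) + (4)·(-4)) / 5 = -19/5 = -3.8
  S[Y,Y] = ((-3)·(-3) + (0)·(0) + (1)·(1) + (3)·(3) + (3)·(3) + (-4)·(-4)) / 5 = 44/5 = 8.8

S is symmetric (S[j,i] = S[i,j]). Assembling:

S = [[8.8, -3.8],
 [-3.8, 8.8]]


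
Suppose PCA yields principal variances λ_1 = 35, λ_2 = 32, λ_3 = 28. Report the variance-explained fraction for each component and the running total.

Step 1 — total variance = trace(Sigma) = Σ λ_i = 35 + 32 + 28 = 95.

Step 2 — fraction explained by component i = λ_i / Σ λ:
  PC1: 35/95 = 0.3684
  PC2: 32/95 = 0.3368
  PC3: 28/95 = 0.2947

Step 3 — cumulative fraction after k components = (λ_1 + ... + λ_k) / Σ λ:
  k = 1: 35/95 = 0.3684
  k = 2: (35 + 32)/95 = 67/95 = 0.7053
  k = 3: (35 + 32 + 28)/95 = 95/95 = 1

Summary (fraction, with percent):

explained: PC1 0.3684 (36.84%), PC2 0.3368 (33.68%), PC3 0.2947 (29.47%);  cumulative: 0.3684, 0.7053, 1


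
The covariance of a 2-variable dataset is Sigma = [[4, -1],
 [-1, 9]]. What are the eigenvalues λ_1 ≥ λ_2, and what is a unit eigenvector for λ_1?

Step 1 — characteristic polynomial of 2×2 Sigma:
  det(Sigma - λI) = λ² - trace · λ + det = 0.
  trace = 4 + 9 = 13, det = 4·9 - (-1)² = 35.
Step 2 — discriminant:
  Δ = trace² - 4·det = 169 - 140 = 29.
Step 3 — eigenvalues:
  λ = (trace ± √Δ)/2 = (13 ± 5.3852)/2,
  λ_1 = 9.1926,  λ_2 = 3.8074.

Step 4 — unit eigenvector for λ_1: solve (Sigma - λ_1 I)v = 0. First row:
  (4 - 9.1926)·v_x + (-1)·v_y = 0, i.e. (-5.1926)·v_x + (-1)·v_y = 0,
  so v ∝ (b, λ_1 - a) = (-1, 5.1926); multiply by -1 so the first entry is positive: u = (1, -5.1926).
  ||u|| = √((1)² + (-5.1926)²) = √(27.9629) ≈ 5.288,
  v_1 = u/||u|| ≈ (0.1891, -0.982) (||v_1|| = 1).

λ_1 = 9.1926,  λ_2 = 3.8074;  v_1 ≈ (0.1891, -0.982)


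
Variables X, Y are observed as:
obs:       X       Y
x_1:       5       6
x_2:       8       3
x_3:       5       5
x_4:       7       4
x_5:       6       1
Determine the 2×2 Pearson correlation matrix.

Step 1 — column means:
  mean(X) = (5 + 8 + 5 + 7 + 6) / 5 = 31/5 = 6.2
  mean(Y) = (6 + 3 + 5 + 4 + 1) / 5 = 19/5 = 3.8

Step 2 — sample variances and covariances s[i,j] = (1/(n-1)) · Σ_k (x_{k,i} - mean_i) · (x_{k,j} - mean_j), with n-1 = 4:
  s[X,X] = ((-1.2)·(-1.2) + (1.8)·(1.8) + (-1.2)·(-1.2) + (0.8)·(0.8) + (-0.2)·(-0.2)) / 4 = 6.8/4 = 1.7
  s[X,Y] = ((-1.2)·(2.2) + (1.8)·(-0.8) + (-1.2)·(1.2) + (0.8)·(0.2) + (-0.2)·(-2.8)) / 4 = -4.8/4 = -1.2
  s[Y,Y] = ((2.2)·(2.2) + (-0.8)·(-0.8) + (1.2)·(1.2) + (0.2)·(0.2) + (-2.8)·(-2.8)) / 4 = 14.8/4 = 3.7
  Sample standard deviations s_i = √(s[i,i]):
  s(X) = √(1.7) = 1.3038
  s(Y) = √(3.7) = 1.9235

Step 3 — r_{ij} = s_{ij} / (s_i · s_j):
  r[X,X] = 1 (diagonal).
  r[X,Y] = -1.2 / (1.3038 · 1.9235) = -1.2 / 2.508 = -0.4785
  r[Y,Y] = 1 (diagonal).

R is symmetric with unit diagonal. Assembling:

R = [[1, -0.4785],
 [-0.4785, 1]]


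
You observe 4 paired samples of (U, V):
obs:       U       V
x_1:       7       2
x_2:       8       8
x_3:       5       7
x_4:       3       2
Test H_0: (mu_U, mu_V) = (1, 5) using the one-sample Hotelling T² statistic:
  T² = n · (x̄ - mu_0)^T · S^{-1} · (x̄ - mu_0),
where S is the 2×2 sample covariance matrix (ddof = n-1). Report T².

Step 1 — sample mean vector:
  mean(U) = (7 + 8 + 5 + 3) / 4 = 23/4 = 5.75
  mean(V) = (2 + 8 + 7 + 2) / 4 = 19/4 = 4.75
  x̄ = (5.75, 4.75),  deviation x̄ - mu_0 = (5.75, 4.75) - (1, 5) = (4.75, -0.25).

Step 2 — sample covariance matrix, S[i,j] = (1/(n-1)) · Σ_k (x_{k,i} - mean_i) · (x_{k,j} - mean_j), divisor n-1 = 3:
  S[U,U] = ((1.25)·(1.25) + (2.25)·(2.25) + (-0.75)·(-0.75) + (-2.75)·(-2.75)) / 3 = 14.75/3 = 4.9167
  S[U,V] = ((1.25)·(-2.75) + (2.25)·(3.25) + (-0.75)·(2.25) + (-2.75)·(-2.75)) / 3 = 9.75/3 = 3.25
  S[V,V] = ((-2.75)·(-2.75) + (3.25)·(3.25) + (2.25)·(2.25) + (-2.75)·(-2.75)) / 3 = 30.75/3 = 10.25
  S = [[4.9167, 3.25],
 [3.25, 10.25]].

Step 3 — invert S. det(S) = 4.9167·10.25 - (3.25)² = 39.8333.
  S^{-1} = (1/det) · [[d, -b], [-b, a]] = [[0.2573, -0.0816],
 [-0.0816, 0.1234]].

Step 4 — quadratic form (x̄ - mu_0)^T · S^{-1} · (x̄ - mu_0):
  S^{-1} · (x̄ - mu_0) = (1.2427, -0.4184),
  (x̄ - mu_0)^T · [...] = (4.75)·(1.2427) + (-0.25)·(-0.4184) = 6.0073.

Step 5 — scale by n: T² = 4 · 6.0073 = 24.0293.

T² ≈ 24.0293


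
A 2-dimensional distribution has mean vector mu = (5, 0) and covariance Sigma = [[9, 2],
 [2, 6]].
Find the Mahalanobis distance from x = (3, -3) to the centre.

Step 1 — centre the observation: (x - mu) = (-2, -3).

Step 2 — invert Sigma. det(Sigma) = 9·6 - (2)² = 50.
  Sigma^{-1} = (1/det) · [[d, -b], [-b, a]] = [[0.12, -0.04],
 [-0.04, 0.18]].

Step 3 — form the quadratic (x - mu)^T · Sigma^{-1} · (x - mu):
  Sigma^{-1} · (x - mu) = (-0.12, -0.46).
  (x - mu)^T · [Sigma^{-1} · (x - mu)] = (-2)·(-0.12) + (-3)·(-0.46) = 1.62.

Step 4 — take square root: d = √(1.62) ≈ 1.2728.

d(x, mu) = √(1.62) ≈ 1.2728


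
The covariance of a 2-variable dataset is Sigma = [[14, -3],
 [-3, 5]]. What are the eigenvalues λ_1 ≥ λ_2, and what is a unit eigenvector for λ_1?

Step 1 — characteristic polynomial of 2×2 Sigma:
  det(Sigma - λI) = λ² - trace · λ + det = 0.
  trace = 14 + 5 = 19, det = 14·5 - (-3)² = 61.
Step 2 — discriminant:
  Δ = trace² - 4·det = 361 - 244 = 117.
Step 3 — eigenvalues:
  λ = (trace ± √Δ)/2 = (19 ± 10.8167)/2,
  λ_1 = 14.9083,  λ_2 = 4.0917.

Step 4 — unit eigenvector for λ_1: solve (Sigma - λ_1 I)v = 0. First row:
  (14 - 14.9083)·v_x + (-3)·v_y = 0, i.e. (-0.9083)·v_x + (-3)·v_y = 0,
  so v ∝ (b, λ_1 - a) = (-3, 0.9083); multiply by -1 so the first entry is positive: u = (3, -0.9083).
  ||u|| = √((3)² + (-0.9083)²) = √(9.8251) ≈ 3.1345,
  v_1 = u/||u|| ≈ (0.9571, -0.2898) (||v_1|| = 1).

λ_1 = 14.9083,  λ_2 = 4.0917;  v_1 ≈ (0.9571, -0.2898)


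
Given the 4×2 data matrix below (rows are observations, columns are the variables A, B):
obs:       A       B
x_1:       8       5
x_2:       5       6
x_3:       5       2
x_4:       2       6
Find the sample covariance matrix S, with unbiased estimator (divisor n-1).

Step 1 — column means:
  mean(A) = (8 + 5 + 5 + 2) / 4 = 20/4 = 5
  mean(B) = (5 + 6 + 2 + 6) / 4 = 19/4 = 4.75

Step 2 — sample covariance S[i,j] = (1/(n-1)) · Σ_k (x_{k,i} - mean_i) · (x_{k,j} - mean_j), with n-1 = 3.
  S[A,A] = ((3)·(3) + (0)·(0) + (0)·(0) + (-3)·(-3)) / 3 = 18/3 = 6
  S[A,B] = ((3)·(0.25) + (0)·(1.25) + (0)·(-2.75) + (-3)·(1.25)) / 3 = -3/3 = -1
  S[B,B] = ((0.25)·(0.25) + (1.25)·(1.25) + (-2.75)·(-2.75) + (1.25)·(1.25)) / 3 = 10.75/3 = 3.5833

S is symmetric (S[j,i] = S[i,j]). Assembling:

S = [[6, -1],
 [-1, 3.5833]]


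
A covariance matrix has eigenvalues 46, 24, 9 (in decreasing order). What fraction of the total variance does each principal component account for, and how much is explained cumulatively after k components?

Step 1 — total variance = trace(Sigma) = Σ λ_i = 46 + 24 + 9 = 79.

Step 2 — fraction explained by component i = λ_i / Σ λ:
  PC1: 46/79 = 0.5823
  PC2: 24/79 = 0.3038
  PC3: 9/79 = 0.1139

Step 3 — cumulative fraction after k components = (λ_1 + ... + λ_k) / Σ λ:
  k = 1: 46/79 = 0.5823
  k = 2: (46 + 24)/79 = 70/79 = 0.8861
  k = 3: (46 + 24 + 9)/79 = 79/79 = 1

Summary (fraction, with percent):

explained: PC1 0.5823 (58.23%), PC2 0.3038 (30.38%), PC3 0.1139 (11.39%);  cumulative: 0.5823, 0.8861, 1


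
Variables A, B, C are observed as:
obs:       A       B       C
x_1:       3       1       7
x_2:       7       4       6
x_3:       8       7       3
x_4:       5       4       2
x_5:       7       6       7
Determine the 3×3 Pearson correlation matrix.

Step 1 — column means:
  mean(A) = (3 + 7 + 8 + 5 + 7) / 5 = 30/5 = 6
  mean(B) = (1 + 4 + 7 + 4 + 6) / 5 = 22/5 = 4.4
  mean(C) = (7 + 6 + 3 + 2 + 7) / 5 = 25/5 = 5

Step 2 — sample variances and covariances s[i,j] = (1/(n-1)) · Σ_k (x_{k,i} - mean_i) · (x_{k,j} - mean_j), with n-1 = 4:
  s[A,A] = ((-3)·(-3) + (1)·(1) + (2)·(2) + (-1)·(-1) + (1)·(1)) / 4 = 16/4 = 4
  s[A,B] = ((-3)·(-3.4) + (1)·(-0.4) + (2)·(2.6) + (-1)·(-0.4) + (1)·(1.6)) / 4 = 17/4 = 4.25
  s[A,C] = ((-3)·(2) + (1)·(1) + (2)·(-2) + (-1)·(-3) + (1)·(2)) / 4 = -4/4 = -1
  s[B,B] = ((-3.4)·(-3.4) + (-0.4)·(-0.4) + (2.6)·(2.6) + (-0.4)·(-0.4) + (1.6)·(1.6)) / 4 = 21.2/4 = 5.3
  s[B,C] = ((-3.4)·(2) + (-0.4)·(1) + (2.6)·(-2) + (-0.4)·(-3) + (1.6)·(2)) / 4 = -8/4 = -2
  s[C,C] = ((2)·(2) + (1)·(1) + (-2)·(-2) + (-3)·(-3) + (2)·(2)) / 4 = 22/4 = 5.5
  Sample standard deviations s_i = √(s[i,i]):
  s(A) = √(4) = 2
  s(B) = √(5.3) = 2.3022
  s(C) = √(5.5) = 2.3452

Step 3 — r_{ij} = s_{ij} / (s_i · s_j):
  r[A,A] = 1 (diagonal).
  r[A,B] = 4.25 / (2 · 2.3022) = 4.25 / 4.6043 = 0.923
  r[A,C] = -1 / (2 · 2.3452) = -1 / 4.6904 = -0.2132
  r[B,B] = 1 (diagonal).
  r[B,C] = -2 / (2.3022 · 2.3452) = -2 / 5.3991 = -0.3704
  r[C,C] = 1 (diagonal).

R is symmetric with unit diagonal. Assembling:

R = [[1, 0.923, -0.2132],
 [0.923, 1, -0.3704],
 [-0.2132, -0.3704, 1]]


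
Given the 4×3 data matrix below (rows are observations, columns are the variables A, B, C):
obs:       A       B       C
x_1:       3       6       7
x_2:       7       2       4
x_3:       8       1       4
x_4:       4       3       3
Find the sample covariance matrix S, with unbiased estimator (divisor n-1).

Step 1 — column means:
  mean(A) = (3 + 7 + 8 + 4) / 4 = 22/4 = 5.5
  mean(B) = (6 + 2 + 1 + 3) / 4 = 12/4 = 3
  mean(C) = (7 + 4 + 4 + 3) / 4 = 18/4 = 4.5

Step 2 — sample covariance S[i,j] = (1/(n-1)) · Σ_k (x_{k,i} - mean_i) · (x_{k,j} - mean_j), with n-1 = 3.
  S[A,A] = ((-2.5)·(-2.5) + (1.5)·(1.5) + (2.5)·(2.5) + (-1.5)·(-1.5)) / 3 = 17/3 = 5.6667
  S[A,B] = ((-2.5)·(3) + (1.5)·(-1) + (2.5)·(-2) + (-1.5)·(0)) / 3 = -14/3 = -4.6667
  S[A,C] = ((-2.5)·(2.5) + (1.5)·(-0.5) + (2.5)·(-0.5) + (-1.5)·(-1.5)) / 3 = -6/3 = -2
  S[B,B] = ((3)·(3) + (-1)·(-1) + (-2)·(-2) + (0)·(0)) / 3 = 14/3 = 4.6667
  S[B,C] = ((3)·(2.5) + (-1)·(-0.5) + (-2)·(-0.5) + (0)·(-1.5)) / 3 = 9/3 = 3
  S[C,C] = ((2.5)·(2.5) + (-0.5)·(-0.5) + (-0.5)·(-0.5) + (-1.5)·(-1.5)) / 3 = 9/3 = 3

S is symmetric (S[j,i] = S[i,j]). Assembling:

S = [[5.6667, -4.6667, -2],
 [-4.6667, 4.6667, 3],
 [-2, 3, 3]]


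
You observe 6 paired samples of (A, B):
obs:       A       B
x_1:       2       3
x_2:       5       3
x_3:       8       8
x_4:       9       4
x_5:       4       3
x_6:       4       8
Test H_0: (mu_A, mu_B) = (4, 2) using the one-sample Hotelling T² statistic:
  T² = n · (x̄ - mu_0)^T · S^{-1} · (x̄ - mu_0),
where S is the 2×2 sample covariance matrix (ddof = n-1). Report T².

Step 1 — sample mean vector:
  mean(A) = (2 + 5 + 8 + 9 + 4 + 4) / 6 = 32/6 = 5.3333
  mean(B) = (3 + 3 + 8 + 4 + 3 + 8) / 6 = 29/6 = 4.8333
  x̄ = (5.3333, 4.8333),  deviation x̄ - mu_0 = (5.3333, 4.8333) - (4, 2) = (1.3333, 2.8333).

Step 2 — sample covariance matrix, S[i,j] = (1/(n-1)) · Σ_k (x_{k,i} - mean_i) · (x_{k,j} - mean_j), divisor n-1 = 5:
  S[A,A] = ((-3.3333)·(-3.3333) + (-0.3333)·(-0.3333) + (2.6667)·(2.6667) + (3.6667)·(3.6667) + (-1.3333)·(-1.3333) + (-1.3333)·(-1.3333)) / 5 = 35.3333/5 = 7.0667
  S[A,B] = ((-3.3333)·(-1.8333) + (-0.3333)·(-1.8333) + (2.6667)·(3.1667) + (3.6667)·(-0.8333) + (-1.3333)·(-1.8333) + (-1.3333)·(3.1667)) / 5 = 10.3333/5 = 2.0667
  S[B,B] = ((-1.8333)·(-1.8333) + (-1.8333)·(-1.8333) + (3.1667)·(3.1667) + (-0.8333)·(-0.8333) + (-1.8333)·(-1.8333) + (3.1667)·(3.1667)) / 5 = 30.8333/5 = 6.1667
  S = [[7.0667, 2.0667],
 [2.0667, 6.1667]].

Step 3 — invert S. det(S) = 7.0667·6.1667 - (2.0667)² = 39.3067.
  S^{-1} = (1/det) · [[d, -b], [-b, a]] = [[0.1569, -0.0526],
 [-0.0526, 0.1798]].

Step 4 — quadratic form (x̄ - mu_0)^T · S^{-1} · (x̄ - mu_0):
  S^{-1} · (x̄ - mu_0) = (0.0602, 0.4393),
  (x̄ - mu_0)^T · [...] = (1.3333)·(0.0602) + (2.8333)·(0.4393) = 1.3249.

Step 5 — scale by n: T² = 6 · 1.3249 = 7.9495.

T² ≈ 7.9495


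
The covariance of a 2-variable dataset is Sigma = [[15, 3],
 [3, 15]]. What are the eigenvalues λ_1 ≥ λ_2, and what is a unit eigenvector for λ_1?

Step 1 — characteristic polynomial of 2×2 Sigma:
  det(Sigma - λI) = λ² - trace · λ + det = 0.
  trace = 15 + 15 = 30, det = 15·15 - (3)² = 216.
Step 2 — discriminant:
  Δ = trace² - 4·det = 900 - 864 = 36.
Step 3 — eigenvalues:
  λ = (trace ± √Δ)/2 = (30 ± 6)/2,
  λ_1 = 18,  λ_2 = 12.

Step 4 — unit eigenvector for λ_1: solve (Sigma - λ_1 I)v = 0. First row:
  (15 - 18)·v_x + (3)·v_y = 0, i.e. (-3)·v_x + (3)·v_y = 0,
  so v ∝ (b, λ_1 - a) = (3, 3) = u.
  ||u|| = √((3)² + (3)²) = √(18) ≈ 4.2426,
  v_1 = u/||u|| ≈ (0.7071, 0.7071) (||v_1|| = 1).

λ_1 = 18,  λ_2 = 12;  v_1 ≈ (0.7071, 0.7071)


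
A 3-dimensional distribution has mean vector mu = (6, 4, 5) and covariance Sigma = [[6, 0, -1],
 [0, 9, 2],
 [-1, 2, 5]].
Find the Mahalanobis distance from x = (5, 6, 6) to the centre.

Step 1 — centre the observation: (x - mu) = (-1, 2, 1).

Step 2 — invert Sigma (cofactor / det for 3×3, or solve directly):
  Sigma^{-1} = [[0.173, -0.0084, 0.038],
 [-0.0084, 0.1224, -0.0506],
 [0.038, -0.0506, 0.2278]].

Step 3 — form the quadratic (x - mu)^T · Sigma^{-1} · (x - mu):
  Sigma^{-1} · (x - mu) = (-0.1519, 0.2025, 0.0886).
  (x - mu)^T · [Sigma^{-1} · (x - mu)] = (-1)·(-0.1519) + (2)·(0.2025) + (1)·(0.0886) = 0.6456.

Step 4 — take square root: d = √(0.6456) ≈ 0.8035.

d(x, mu) = √(0.6456) ≈ 0.8035


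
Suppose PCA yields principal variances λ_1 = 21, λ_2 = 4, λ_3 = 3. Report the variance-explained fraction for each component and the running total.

Step 1 — total variance = trace(Sigma) = Σ λ_i = 21 + 4 + 3 = 28.

Step 2 — fraction explained by component i = λ_i / Σ λ:
  PC1: 21/28 = 0.75
  PC2: 4/28 = 0.1429
  PC3: 3/28 = 0.1071

Step 3 — cumulative fraction after k components = (λ_1 + ... + λ_k) / Σ λ:
  k = 1: 21/28 = 0.75
  k = 2: (21 + 4)/28 = 25/28 = 0.8929
  k = 3: (21 + 4 + 3)/28 = 28/28 = 1

Summary (fraction, with percent):

explained: PC1 0.75 (75%), PC2 0.1429 (14.29%), PC3 0.1071 (10.71%);  cumulative: 0.75, 0.8929, 1


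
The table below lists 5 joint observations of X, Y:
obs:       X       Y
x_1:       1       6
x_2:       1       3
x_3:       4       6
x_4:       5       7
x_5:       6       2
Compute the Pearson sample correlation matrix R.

Step 1 — column means:
  mean(X) = (1 + 1 + 4 + 5 + 6) / 5 = 17/5 = 3.4
  mean(Y) = (6 + 3 + 6 + 7 + 2) / 5 = 24/5 = 4.8

Step 2 — sample variances and covariances s[i,j] = (1/(n-1)) · Σ_k (x_{k,i} - mean_i) · (x_{k,j} - mean_j), with n-1 = 4:
  s[X,X] = ((-2.4)·(-2.4) + (-2.4)·(-2.4) + (0.6)·(0.6) + (1.6)·(1.6) + (2.6)·(2.6)) / 4 = 21.2/4 = 5.3
  s[X,Y] = ((-2.4)·(1.2) + (-2.4)·(-1.8) + (0.6)·(1.2) + (1.6)·(2.2) + (2.6)·(-2.8)) / 4 = -1.6/4 = -0.4
  s[Y,Y] = ((1.2)·(1.2) + (-1.8)·(-1.8) + (1.2)·(1.2) + (2.2)·(2.2) + (-2.8)·(-2.8)) / 4 = 18.8/4 = 4.7
  Sample standard deviations s_i = √(s[i,i]):
  s(X) = √(5.3) = 2.3022
  s(Y) = √(4.7) = 2.1679

Step 3 — r_{ij} = s_{ij} / (s_i · s_j):
  r[X,X] = 1 (diagonal).
  r[X,Y] = -0.4 / (2.3022 · 2.1679) = -0.4 / 4.991 = -0.0801
  r[Y,Y] = 1 (diagonal).

R is symmetric with unit diagonal. Assembling:

R = [[1, -0.0801],
 [-0.0801, 1]]


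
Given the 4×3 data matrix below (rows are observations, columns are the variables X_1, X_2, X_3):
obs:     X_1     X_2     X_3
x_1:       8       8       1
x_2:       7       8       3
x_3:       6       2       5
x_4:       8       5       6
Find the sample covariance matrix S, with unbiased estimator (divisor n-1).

Step 1 — column means:
  mean(X_1) = (8 + 7 + 6 + 8) / 4 = 29/4 = 7.25
  mean(X_2) = (8 + 8 + 2 + 5) / 4 = 23/4 = 5.75
  mean(X_3) = (1 + 3 + 5 + 6) / 4 = 15/4 = 3.75

Step 2 — sample covariance S[i,j] = (1/(n-1)) · Σ_k (x_{k,i} - mean_i) · (x_{k,j} - mean_j), with n-1 = 3.
  S[X_1,X_1] = ((0.75)·(0.75) + (-0.25)·(-0.25) + (-1.25)·(-1.25) + (0.75)·(0.75)) / 3 = 2.75/3 = 0.9167
  S[X_1,X_2] = ((0.75)·(2.25) + (-0.25)·(2.25) + (-1.25)·(-3.75) + (0.75)·(-0.75)) / 3 = 5.25/3 = 1.75
  S[X_1,X_3] = ((0.75)·(-2.75) + (-0.25)·(-0.75) + (-1.25)·(1.25) + (0.75)·(2.25)) / 3 = -1.75/3 = -0.5833
  S[X_2,X_2] = ((2.25)·(2.25) + (2.25)·(2.25) + (-3.75)·(-3.75) + (-0.75)·(-0.75)) / 3 = 24.75/3 = 8.25
  S[X_2,X_3] = ((2.25)·(-2.75) + (2.25)·(-0.75) + (-3.75)·(1.25) + (-0.75)·(2.25)) / 3 = -14.25/3 = -4.75
  S[X_3,X_3] = ((-2.75)·(-2.75) + (-0.75)·(-0.75) + (1.25)·(1.25) + (2.25)·(2.25)) / 3 = 14.75/3 = 4.9167

S is symmetric (S[j,i] = S[i,j]). Assembling:

S = [[0.9167, 1.75, -0.5833],
 [1.75, 8.25, -4.75],
 [-0.5833, -4.75, 4.9167]]


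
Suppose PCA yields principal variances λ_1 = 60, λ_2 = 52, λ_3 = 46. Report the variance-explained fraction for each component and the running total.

Step 1 — total variance = trace(Sigma) = Σ λ_i = 60 + 52 + 46 = 158.

Step 2 — fraction explained by component i = λ_i / Σ λ:
  PC1: 60/158 = 0.3797
  PC2: 52/158 = 0.3291
  PC3: 46/158 = 0.2911

Step 3 — cumulative fraction after k components = (λ_1 + ... + λ_k) / Σ λ:
  k = 1: 60/158 = 0.3797
  k = 2: (60 + 52)/158 = 112/158 = 0.7089
  k = 3: (60 + 52 + 46)/158 = 158/158 = 1

Summary (fraction, with percent):

explained: PC1 0.3797 (37.97%), PC2 0.3291 (32.91%), PC3 0.2911 (29.11%);  cumulative: 0.3797, 0.7089, 1


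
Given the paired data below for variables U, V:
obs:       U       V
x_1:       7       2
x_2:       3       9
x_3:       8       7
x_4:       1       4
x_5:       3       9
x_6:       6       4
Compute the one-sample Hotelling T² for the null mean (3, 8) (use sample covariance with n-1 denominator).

Step 1 — sample mean vector:
  mean(U) = (7 + 3 + 8 + 1 + 3 + 6) / 6 = 28/6 = 4.6667
  mean(V) = (2 + 9 + 7 + 4 + 9 + 4) / 6 = 35/6 = 5.8333
  x̄ = (4.6667, 5.8333),  deviation x̄ - mu_0 = (4.6667, 5.8333) - (3, 8) = (1.6667, -2.1667).

Step 2 — sample covariance matrix, S[i,j] = (1/(n-1)) · Σ_k (x_{k,i} - mean_i) · (x_{k,j} - mean_j), divisor n-1 = 5:
  S[U,U] = ((2.3333)·(2.3333) + (-1.6667)·(-1.6667) + (3.3333)·(3.3333) + (-3.6667)·(-3.6667) + (-1.6667)·(-1.6667) + (1.3333)·(1.3333)) / 5 = 37.3333/5 = 7.4667
  S[U,V] = ((2.3333)·(-3.8333) + (-1.6667)·(3.1667) + (3.3333)·(1.1667) + (-3.6667)·(-1.8333) + (-1.6667)·(3.1667) + (1.3333)·(-1.8333)) / 5 = -11.3333/5 = -2.2667
  S[V,V] = ((-3.8333)·(-3.8333) + (3.1667)·(3.1667) + (1.1667)·(1.1667) + (-1.8333)·(-1.8333) + (3.1667)·(3.1667) + (-1.8333)·(-1.8333)) / 5 = 42.8333/5 = 8.5667
  S = [[7.4667, -2.2667],
 [-2.2667, 8.5667]].

Step 3 — invert S. det(S) = 7.4667·8.5667 - (-2.2667)² = 58.8267.
  S^{-1} = (1/det) · [[d, -b], [-b, a]] = [[0.1456, 0.0385],
 [0.0385, 0.1269]].

Step 4 — quadratic form (x̄ - mu_0)^T · S^{-1} · (x̄ - mu_0):
  S^{-1} · (x̄ - mu_0) = (0.1592, -0.2108),
  (x̄ - mu_0)^T · [...] = (1.6667)·(0.1592) + (-2.1667)·(-0.2108) = 0.7221.

Step 5 — scale by n: T² = 6 · 0.7221 = 4.3325.

T² ≈ 4.3325


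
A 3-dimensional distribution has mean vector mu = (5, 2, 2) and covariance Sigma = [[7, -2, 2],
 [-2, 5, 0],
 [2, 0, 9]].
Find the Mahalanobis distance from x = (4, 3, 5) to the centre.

Step 1 — centre the observation: (x - mu) = (-1, 1, 3).

Step 2 — invert Sigma (cofactor / det for 3×3, or solve directly):
  Sigma^{-1} = [[0.1737, 0.0695, -0.0386],
 [0.0695, 0.2278, -0.0154],
 [-0.0386, -0.0154, 0.1197]].

Step 3 — form the quadratic (x - mu)^T · Sigma^{-1} · (x - mu):
  Sigma^{-1} · (x - mu) = (-0.2201, 0.112, 0.3822).
  (x - mu)^T · [Sigma^{-1} · (x - mu)] = (-1)·(-0.2201) + (1)·(0.112) + (3)·(0.3822) = 1.4788.

Step 4 — take square root: d = √(1.4788) ≈ 1.216.

d(x, mu) = √(1.4788) ≈ 1.216


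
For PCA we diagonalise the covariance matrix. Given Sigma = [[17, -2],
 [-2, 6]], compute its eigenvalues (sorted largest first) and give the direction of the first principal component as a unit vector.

Step 1 — characteristic polynomial of 2×2 Sigma:
  det(Sigma - λI) = λ² - trace · λ + det = 0.
  trace = 17 + 6 = 23, det = 17·6 - (-2)² = 98.
Step 2 — discriminant:
  Δ = trace² - 4·det = 529 - 392 = 137.
Step 3 — eigenvalues:
  λ = (trace ± √Δ)/2 = (23 ± 11.7047)/2,
  λ_1 = 17.3523,  λ_2 = 5.6477.

Step 4 — unit eigenvector for λ_1: solve (Sigma - λ_1 I)v = 0. First row:
  (17 - 17.3523)·v_x + (-2)·v_y = 0, i.e. (-0.3523)·v_x + (-2)·v_y = 0,
  so v ∝ (b, λ_1 - a) = (-2, 0.3523); multiply by -1 so the first entry is positive: u = (2, -0.3523).
  ||u|| = √((2)² + (-0.3523)²) = √(4.1242) ≈ 2.0308,
  v_1 = u/||u|| ≈ (0.9848, -0.1735) (||v_1|| = 1).

λ_1 = 17.3523,  λ_2 = 5.6477;  v_1 ≈ (0.9848, -0.1735)


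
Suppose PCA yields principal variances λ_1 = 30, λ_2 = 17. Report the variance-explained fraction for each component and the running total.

Step 1 — total variance = trace(Sigma) = Σ λ_i = 30 + 17 = 47.

Step 2 — fraction explained by component i = λ_i / Σ λ:
  PC1: 30/47 = 0.6383
  PC2: 17/47 = 0.3617

Step 3 — cumulative fraction after k components = (λ_1 + ... + λ_k) / Σ λ:
  k = 1: 30/47 = 0.6383
  k = 2: (30 + 17)/47 = 47/47 = 1

Summary (fraction, with percent):

explained: PC1 0.6383 (63.83%), PC2 0.3617 (36.17%);  cumulative: 0.6383, 1


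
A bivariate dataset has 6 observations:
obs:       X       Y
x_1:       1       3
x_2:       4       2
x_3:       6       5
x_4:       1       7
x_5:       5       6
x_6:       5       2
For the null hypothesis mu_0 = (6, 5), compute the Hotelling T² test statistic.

Step 1 — sample mean vector:
  mean(X) = (1 + 4 + 6 + 1 + 5 + 5) / 6 = 22/6 = 3.6667
  mean(Y) = (3 + 2 + 5 + 7 + 6 + 2) / 6 = 25/6 = 4.1667
  x̄ = (3.6667, 4.1667),  deviation x̄ - mu_0 = (3.6667, 4.1667) - (6, 5) = (-2.3333, -0.8333).

Step 2 — sample covariance matrix, S[i,j] = (1/(n-1)) · Σ_k (x_{k,i} - mean_i) · (x_{k,j} - mean_j), divisor n-1 = 5:
  S[X,X] = ((-2.6667)·(-2.6667) + (0.3333)·(0.3333) + (2.3333)·(2.3333) + (-2.6667)·(-2.6667) + (1.3333)·(1.3333) + (1.3333)·(1.3333)) / 5 = 23.3333/5 = 4.6667
  S[X,Y] = ((-2.6667)·(-1.1667) + (0.3333)·(-2.1667) + (2.3333)·(0.8333) + (-2.6667)·(2.8333) + (1.3333)·(1.8333) + (1.3333)·(-2.1667)) / 5 = -3.6667/5 = -0.7333
  S[Y,Y] = ((-1.1667)·(-1.1667) + (-2.1667)·(-2.1667) + (0.8333)·(0.8333) + (2.8333)·(2.8333) + (1.8333)·(1.8333) + (-2.1667)·(-2.1667)) / 5 = 22.8333/5 = 4.5667
  S = [[4.6667, -0.7333],
 [-0.7333, 4.5667]].

Step 3 — invert S. det(S) = 4.6667·4.5667 - (-0.7333)² = 20.7733.
  S^{-1} = (1/det) · [[d, -b], [-b, a]] = [[0.2198, 0.0353],
 [0.0353, 0.2246]].

Step 4 — quadratic form (x̄ - mu_0)^T · S^{-1} · (x̄ - mu_0):
  S^{-1} · (x̄ - mu_0) = (-0.5424, -0.2696),
  (x̄ - mu_0)^T · [...] = (-2.3333)·(-0.5424) + (-0.8333)·(-0.2696) = 1.4902.

Step 5 — scale by n: T² = 6 · 1.4902 = 8.9409.

T² ≈ 8.9409


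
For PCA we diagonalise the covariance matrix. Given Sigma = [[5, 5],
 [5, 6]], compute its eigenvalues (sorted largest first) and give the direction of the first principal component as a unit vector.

Step 1 — characteristic polynomial of 2×2 Sigma:
  det(Sigma - λI) = λ² - trace · λ + det = 0.
  trace = 5 + 6 = 11, det = 5·6 - (5)² = 5.
Step 2 — discriminant:
  Δ = trace² - 4·det = 121 - 20 = 101.
Step 3 — eigenvalues:
  λ = (trace ± √Δ)/2 = (11 ± 10.0499)/2,
  λ_1 = 10.5249,  λ_2 = 0.4751.

Step 4 — unit eigenvector for λ_1: solve (Sigma - λ_1 I)v = 0. First row:
  (5 - 10.5249)·v_x + (5)·v_y = 0, i.e. (-5.5249)·v_x + (5)·v_y = 0,
  so v ∝ (b, λ_1 - a) = (5, 5.5249) = u.
  ||u|| = √((5)² + (5.5249)²) = √(55.5249) ≈ 7.4515,
  v_1 = u/||u|| ≈ (0.671, 0.7415) (||v_1|| = 1).

λ_1 = 10.5249,  λ_2 = 0.4751;  v_1 ≈ (0.671, 0.7415)


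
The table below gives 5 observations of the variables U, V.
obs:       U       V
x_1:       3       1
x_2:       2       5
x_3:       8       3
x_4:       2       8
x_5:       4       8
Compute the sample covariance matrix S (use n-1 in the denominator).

Step 1 — column means:
  mean(U) = (3 + 2 + 8 + 2 + 4) / 5 = 19/5 = 3.8
  mean(V) = (1 + 5 + 3 + 8 + 8) / 5 = 25/5 = 5

Step 2 — sample covariance S[i,j] = (1/(n-1)) · Σ_k (x_{k,i} - mean_i) · (x_{k,j} - mean_j), with n-1 = 4.
  S[U,U] = ((-0.8)·(-0.8) + (-1.8)·(-1.8) + (4.2)·(4.2) + (-1.8)·(-1.8) + (0.2)·(0.2)) / 4 = 24.8/4 = 6.2
  S[U,V] = ((-0.8)·(-4) + (-1.8)·(0) + (4.2)·(-2) + (-1.8)·(3) + (0.2)·(3)) / 4 = -10/4 = -2.5
  S[V,V] = ((-4)·(-4) + (0)·(0) + (-2)·(-2) + (3)·(3) + (3)·(3)) / 4 = 38/4 = 9.5

S is symmetric (S[j,i] = S[i,j]). Assembling:

S = [[6.2, -2.5],
 [-2.5, 9.5]]


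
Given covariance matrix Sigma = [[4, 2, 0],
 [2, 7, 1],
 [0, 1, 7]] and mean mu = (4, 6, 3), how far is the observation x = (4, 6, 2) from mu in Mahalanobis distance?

Step 1 — centre the observation: (x - mu) = (0, 0, -1).

Step 2 — invert Sigma (cofactor / det for 3×3, or solve directly):
  Sigma^{-1} = [[0.2927, -0.0854, 0.0122],
 [-0.0854, 0.1707, -0.0244],
 [0.0122, -0.0244, 0.1463]].

Step 3 — form the quadratic (x - mu)^T · Sigma^{-1} · (x - mu):
  Sigma^{-1} · (x - mu) = (-0.0122, 0.0244, -0.1463).
  (x - mu)^T · [Sigma^{-1} · (x - mu)] = (0)·(-0.0122) + (0)·(0.0244) + (-1)·(-0.1463) = 0.1463.

Step 4 — take square root: d = √(0.1463) ≈ 0.3825.

d(x, mu) = √(0.1463) ≈ 0.3825


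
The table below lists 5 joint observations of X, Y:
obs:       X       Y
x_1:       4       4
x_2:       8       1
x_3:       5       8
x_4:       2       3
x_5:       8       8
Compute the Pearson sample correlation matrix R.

Step 1 — column means:
  mean(X) = (4 + 8 + 5 + 2 + 8) / 5 = 27/5 = 5.4
  mean(Y) = (4 + 1 + 8 + 3 + 8) / 5 = 24/5 = 4.8

Step 2 — sample variances and covariances s[i,j] = (1/(n-1)) · Σ_k (x_{k,i} - mean_i) · (x_{k,j} - mean_j), with n-1 = 4:
  s[X,X] = ((-1.4)·(-1.4) + (2.6)·(2.6) + (-0.4)·(-0.4) + (-3.4)·(-3.4) + (2.6)·(2.6)) / 4 = 27.2/4 = 6.8
  s[X,Y] = ((-1.4)·(-0.8) + (2.6)·(-3.8) + (-0.4)·(3.2) + (-3.4)·(-1.8) + (2.6)·(3.2)) / 4 = 4.4/4 = 1.1
  s[Y,Y] = ((-0.8)·(-0.8) + (-3.8)·(-3.8) + (3.2)·(3.2) + (-1.8)·(-1.8) + (3.2)·(3.2)) / 4 = 38.8/4 = 9.7
  Sample standard deviations s_i = √(s[i,i]):
  s(X) = √(6.8) = 2.6077
  s(Y) = √(9.7) = 3.1145

Step 3 — r_{ij} = s_{ij} / (s_i · s_j):
  r[X,X] = 1 (diagonal).
  r[X,Y] = 1.1 / (2.6077 · 3.1145) = 1.1 / 8.1216 = 0.1354
  r[Y,Y] = 1 (diagonal).

R is symmetric with unit diagonal. Assembling:

R = [[1, 0.1354],
 [0.1354, 1]]


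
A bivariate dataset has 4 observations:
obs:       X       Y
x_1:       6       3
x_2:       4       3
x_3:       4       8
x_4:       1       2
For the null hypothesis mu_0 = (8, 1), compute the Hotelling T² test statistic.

Step 1 — sample mean vector:
  mean(X) = (6 + 4 + 4 + 1) / 4 = 15/4 = 3.75
  mean(Y) = (3 + 3 + 8 + 2) / 4 = 16/4 = 4
  x̄ = (3.75, 4),  deviation x̄ - mu_0 = (3.75, 4) - (8, 1) = (-4.25, 3).

Step 2 — sample covariance matrix, S[i,j] = (1/(n-1)) · Σ_k (x_{k,i} - mean_i) · (x_{k,j} - mean_j), divisor n-1 = 3:
  S[X,X] = ((2.25)·(2.25) + (0.25)·(0.25) + (0.25)·(0.25) + (-2.75)·(-2.75)) / 3 = 12.75/3 = 4.25
  S[X,Y] = ((2.25)·(-1) + (0.25)·(-1) + (0.25)·(4) + (-2.75)·(-2)) / 3 = 4/3 = 1.3333
  S[Y,Y] = ((-1)·(-1) + (-1)·(-1) + (4)·(4) + (-2)·(-2)) / 3 = 22/3 = 7.3333
  S = [[4.25, 1.3333],
 [1.3333, 7.3333]].

Step 3 — invert S. det(S) = 4.25·7.3333 - (1.3333)² = 29.3889.
  S^{-1} = (1/det) · [[d, -b], [-b, a]] = [[0.2495, -0.0454],
 [-0.0454, 0.1446]].

Step 4 — quadratic form (x̄ - mu_0)^T · S^{-1} · (x̄ - mu_0):
  S^{-1} · (x̄ - mu_0) = (-1.1966, 0.6267),
  (x̄ - mu_0)^T · [...] = (-4.25)·(-1.1966) + (3)·(0.6267) = 6.9655.

Step 5 — scale by n: T² = 4 · 6.9655 = 27.862.

T² ≈ 27.862


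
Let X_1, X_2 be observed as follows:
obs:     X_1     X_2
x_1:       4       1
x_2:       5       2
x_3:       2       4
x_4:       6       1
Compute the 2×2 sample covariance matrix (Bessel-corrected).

Step 1 — column means:
  mean(X_1) = (4 + 5 + 2 + 6) / 4 = 17/4 = 4.25
  mean(X_2) = (1 + 2 + 4 + 1) / 4 = 8/4 = 2

Step 2 — sample covariance S[i,j] = (1/(n-1)) · Σ_k (x_{k,i} - mean_i) · (x_{k,j} - mean_j), with n-1 = 3.
  S[X_1,X_1] = ((-0.25)·(-0.25) + (0.75)·(0.75) + (-2.25)·(-2.25) + (1.75)·(1.75)) / 3 = 8.75/3 = 2.9167
  S[X_1,X_2] = ((-0.25)·(-1) + (0.75)·(0) + (-2.25)·(2) + (1.75)·(-1)) / 3 = -6/3 = -2
  S[X_2,X_2] = ((-1)·(-1) + (0)·(0) + (2)·(2) + (-1)·(-1)) / 3 = 6/3 = 2

S is symmetric (S[j,i] = S[i,j]). Assembling:

S = [[2.9167, -2],
 [-2, 2]]


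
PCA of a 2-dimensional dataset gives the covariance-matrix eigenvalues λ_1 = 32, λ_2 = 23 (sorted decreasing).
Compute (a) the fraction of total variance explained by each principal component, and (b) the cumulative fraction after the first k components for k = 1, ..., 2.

Step 1 — total variance = trace(Sigma) = Σ λ_i = 32 + 23 = 55.

Step 2 — fraction explained by component i = λ_i / Σ λ:
  PC1: 32/55 = 0.5818
  PC2: 23/55 = 0.4182

Step 3 — cumulative fraction after k components = (λ_1 + ... + λ_k) / Σ λ:
  k = 1: 32/55 = 0.5818
  k = 2: (32 + 23)/55 = 55/55 = 1

Summary (fraction, with percent):

explained: PC1 0.5818 (58.18%), PC2 0.4182 (41.82%);  cumulative: 0.5818, 1


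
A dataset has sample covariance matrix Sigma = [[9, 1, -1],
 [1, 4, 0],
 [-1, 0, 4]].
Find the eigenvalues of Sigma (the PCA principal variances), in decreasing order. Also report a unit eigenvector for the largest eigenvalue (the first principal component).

Step 1 — characteristic polynomial p(λ) = det(λI - Sigma) = λ³ - tr·λ² + c_1·λ - det, where tr = trace, c_1 = sum of the principal 2×2 minors, det = det(Sigma):
  tr = 9 + 4 + 4 = 17,
  c_1 = (9·4 - (1)²) + (9·4 - (-1)²) + (4·4 - (0)²) = 35 + 35 + 16 = 86,
  det = 9·(4·4 - (0)²) - (1)·((1)·4 - (0)·(-1)) + (-1)·((1)·(0) - 4·(-1)) = 9·(16) - (1)·(4) + (-1)·(4) = 136.
  So p(λ) = λ³ - 17λ² + 86λ - 136.
Step 2 — look for an integer root (rational root theorem: any rational root is an integer divisor of 136). Testing λ = 4:
  p(4) = 64 - 272 + 344 - 136 = 0  ✓
  Dividing out (λ - 4): p(λ) = (λ - 4)(λ² - 13λ + 34).
Step 3 — remaining eigenvalues from the quadratic λ² - 13λ + 34 = 0:
  Δ = 13² - 4·34 = 169 - 136 = 33,  λ = (13 ± √33)/2 = (13 ± 5.7446)/2 ≈ 9.3723 or 3.6277.
  Sorted: λ_1 = 9.3723,  λ_2 = 4,  λ_3 = 3.6277  (check: sum = 17 = tr ✓).

Step 4 — unit eigenvector for λ_1 ≈ 9.3723: v spans the null space of (Sigma - λ_1 I), whose rows are
  r_1 = (-0.3723, 1, -1),  r_2 = (1, -5.3723, 0),  r_3 = (-1, 0, -5.3723).
  v is orthogonal to every row, so take v ∝ r_1 × r_2 = ((1)·(0) - (-1)·(-5.3723), (-1)·(1) - (-0.3723)·(0), (-0.3723)·(-5.3723) - (1)·(1)) ≈ (-5.3723, -1, 1).
  Rescale (multiply by -1 so the first nonzero entry is positive): u = (5.3723, 1, -1).
  ||u|| = √((5.3723)² + (1)² + (-1)²) = √(30.8614) ≈ 5.5553,  v_1 = u/||u|| ≈ (0.9671, 0.18, -0.18) (||v_1|| = 1).

λ_1 = 9.3723,  λ_2 = 4,  λ_3 = 3.6277;  v_1 ≈ (0.9671, 0.18, -0.18)
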